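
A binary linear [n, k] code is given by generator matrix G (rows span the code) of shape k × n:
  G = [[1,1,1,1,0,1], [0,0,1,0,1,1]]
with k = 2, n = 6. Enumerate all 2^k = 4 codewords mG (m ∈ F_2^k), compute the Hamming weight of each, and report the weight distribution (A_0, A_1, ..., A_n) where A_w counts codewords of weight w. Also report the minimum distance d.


Weight distribution: A_0 = 1, A_3 = 1, A_4 = 1, A_5 = 1. Minimum distance d = 3.

Enumerate all 2^2 = 4 messages m ∈ F_2^2.
For each, compute codeword c = mG in F_2^6, then tally its weight.
  m = 00 → c = 000000, weight = 0.
  m = 10 → c = 111101, weight = 5.
  m = 01 → c = 001011, weight = 3.
  m = 11 → c = 110110, weight = 4.
Tally weights:
  weight 0: 1 codewords.
  weight 3: 1 codewords.
  weight 4: 1 codewords.
  weight 5: 1 codewords.
Minimum distance d = smallest w > 0 with A_w > 0 = 3.
Sanity: Σ A_w = 4 = 2^2 = 4 ✓.


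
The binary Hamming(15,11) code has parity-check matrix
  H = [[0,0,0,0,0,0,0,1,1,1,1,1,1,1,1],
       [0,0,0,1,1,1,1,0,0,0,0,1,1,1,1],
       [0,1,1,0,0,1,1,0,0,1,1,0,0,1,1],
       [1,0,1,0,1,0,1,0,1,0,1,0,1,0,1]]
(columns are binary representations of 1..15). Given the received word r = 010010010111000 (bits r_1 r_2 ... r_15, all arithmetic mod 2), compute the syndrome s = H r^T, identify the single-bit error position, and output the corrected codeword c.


s = (0, 0, 1, 0)^T, error position = 2, corrected codeword c = 000010010111000

Compute s = H r^T mod 2 one row at a time:
  s_1 = 1 + 0 + 1 + 1 + 1 + 0 + 0 + 0 = 4 ≡ 0 (mod 2).
  s_2 = 0 + 1 + 0 + 0 + 1 + 0 + 0 + 0 = 2 ≡ 0 (mod 2).
  s_3 = 1 + 0 + 0 + 0 + 1 + 1 + 0 + 0 = 3 ≡ 1 (mod 2).
  s_4 = 0 + 0 + 1 + 0 + 0 + 1 + 0 + 0 = 2 ≡ 0 (mod 2).
s = (0, 0, 1, 0)^T — this equals column 2 of H (binary 0010), so error is at position 2.
Correct: flip bit 2 of r = 010010010111000 to get c = 000010010111000.


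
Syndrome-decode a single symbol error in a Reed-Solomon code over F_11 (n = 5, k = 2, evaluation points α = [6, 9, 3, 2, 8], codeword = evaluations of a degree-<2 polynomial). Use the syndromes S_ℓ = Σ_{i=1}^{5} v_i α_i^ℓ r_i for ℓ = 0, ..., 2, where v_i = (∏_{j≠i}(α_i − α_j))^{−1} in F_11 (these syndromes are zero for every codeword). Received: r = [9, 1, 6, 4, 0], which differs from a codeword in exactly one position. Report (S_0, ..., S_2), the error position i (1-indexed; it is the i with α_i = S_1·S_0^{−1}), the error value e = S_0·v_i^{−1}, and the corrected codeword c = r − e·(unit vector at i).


S = (7, 3, 6), error at position 4, error magnitude e = 10, c = [9, 1, 6, 5, 0].

Step 1: column multipliers v_i = (∏_{j≠i}(α_i − α_j))^{−1} mod 11.
  i = 1 (α = 6): (6−9)(6−3)(6−2)(6−8) = (−3)·3·4·(−2) = 72 ≡ 6, so v_1 = 6^{−1} = 2 (mod 11).
  i = 2 (α = 9): (9−6)(9−3)(9−2)(9−8) = 3·6·7·1 = 126 ≡ 5, so v_2 = 5^{−1} = 9 (mod 11).
  i = 3 (α = 3): (3−6)(3−9)(3−2)(3−8) = (−3)·(−6)·1·(−5) = −90 ≡ 9, so v_3 = 9^{−1} = 5 (mod 11).
  i = 4 (α = 2): (2−6)(2−9)(2−3)(2−8) = (−4)·(−7)·(−1)·(−6) = 168 ≡ 3, so v_4 = 3^{−1} = 4 (mod 11).
  i = 5 (α = 8): (8−6)(8−9)(8−3)(8−2) = 2·(−1)·5·6 = −60 ≡ 6, so v_5 = 6^{−1} = 2 (mod 11).
  v = [2, 9, 5, 4, 2].
Step 2: syndromes of r = [9, 1, 6, 4, 0] (all sums mod 11).
  S_0 = Σ v_i r_i = 2·9 + 9·1 + 5·6 + 4·4 + 2·0 = 73 ≡ 7.
  S_1 = Σ v_i α_i r_i = 2·6·9 + 9·9·1 + 5·3·6 + 4·2·4 + 2·8·0 = 311 ≡ 3.
  α_i^2 mod 11 = [3, 4, 9, 4, 9].
  S_2 = Σ v_i α_i^2 r_i = 2·3·9 + 9·4·1 + 5·9·6 + 4·4·4 + 2·9·0 = 424 ≡ 6.
  S = (7, 3, 6) ≠ 0, so r is not a codeword (an error is present).
Step 3: locate the error. For a single error e at position i, S_ℓ = v_i·e·α_i^ℓ, so α_err = S_1/S_0.
  S_0^{−1} = 7^{−1} = 8 (mod 11), so α_err = 3·8 = 24 ≡ 2 = α_4. Error position i = 4.
  Consistency check: S_2/S_1 = 6·4 = 24 ≡ 2 = α_err ✓ (single-error assumption holds).
Step 4: error magnitude e = S_0/v_4 = S_0·∏_{j≠4}(α_4 − α_j) = 7·3 = 21 ≡ 10 (mod 11).
Step 5: correct position 4: c_4 = r_4 − e = 4 − 10 ≡ 5 (mod 11). Hence c = [9, 1, 6, 5, 0].
  Check: interpolating c through the α_i gives m(x) = 3 + 1·x (degree < 2) with m(α_i) = c_i for every i, so c is indeed a codeword.


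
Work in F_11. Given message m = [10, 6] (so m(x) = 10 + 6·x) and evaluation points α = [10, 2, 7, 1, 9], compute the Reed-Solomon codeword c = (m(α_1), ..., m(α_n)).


c = [4, 0, 8, 5, 9]

Message polynomial: m(x) = 10 + 6·x (mod 11).
For each evaluation point α_i, compute m(α_i) mod 11:
  α_1 = 10: Horner steps 6 → 4, so m(10) = 4.
  α_2 = 2: Horner steps 6 → 0, so m(2) = 0.
  α_3 = 7: Horner steps 6 → 8, so m(7) = 8.
  α_4 = 1: Horner steps 6 → 5, so m(1) = 5.
  α_5 = 9: Horner steps 6 → 9, so m(9) = 9.
Codeword c = [4, 0, 8, 5, 9] ∈ F_11^5.


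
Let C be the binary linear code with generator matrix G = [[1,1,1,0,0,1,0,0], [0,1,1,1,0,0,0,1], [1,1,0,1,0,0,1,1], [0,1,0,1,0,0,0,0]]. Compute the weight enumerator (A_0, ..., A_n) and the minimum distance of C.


Weight distribution: A_0 = 1, A_2 = 2, A_3 = 4, A_4 = 5, A_5 = 4. Minimum distance d = 2.

Enumerate all 2^4 = 16 messages m ∈ F_2^4.
For each, compute codeword c = mG in F_2^8, then tally its weight.
  m = 0000 → c = 00000000, weight = 0.
  m = 1000 → c = 11100100, weight = 4.
  m = 0100 → c = 01110001, weight = 4.
  m = 1100 → c = 10010101, weight = 4.
  m = 0010 → c = 11010011, weight = 5.
  m = 1010 → c = 00110111, weight = 5.
  m = 0110 → c = 10100010, weight = 3.
  m = 1110 → c = 01000110, weight = 3.
  m = 0001 → c = 01010000, weight = 2.
  m = 1001 → c = 10110100, weight = 4.
  m = 0101 → c = 00100001, weight = 2.
  m = 1101 → c = 11000101, weight = 4.
  m = 0011 → c = 10000011, weight = 3.
  m = 1011 → c = 01100111, weight = 5.
  m = 0111 → c = 11110010, weight = 5.
  m = 1111 → c = 00010110, weight = 3.
Tally weights:
  weight 0: 1 codewords.
  weight 2: 2 codewords.
  weight 3: 4 codewords.
  weight 4: 5 codewords.
  weight 5: 4 codewords.
Minimum distance d = smallest w > 0 with A_w > 0 = 2.
Sanity: Σ A_w = 16 = 2^4 = 16 ✓.


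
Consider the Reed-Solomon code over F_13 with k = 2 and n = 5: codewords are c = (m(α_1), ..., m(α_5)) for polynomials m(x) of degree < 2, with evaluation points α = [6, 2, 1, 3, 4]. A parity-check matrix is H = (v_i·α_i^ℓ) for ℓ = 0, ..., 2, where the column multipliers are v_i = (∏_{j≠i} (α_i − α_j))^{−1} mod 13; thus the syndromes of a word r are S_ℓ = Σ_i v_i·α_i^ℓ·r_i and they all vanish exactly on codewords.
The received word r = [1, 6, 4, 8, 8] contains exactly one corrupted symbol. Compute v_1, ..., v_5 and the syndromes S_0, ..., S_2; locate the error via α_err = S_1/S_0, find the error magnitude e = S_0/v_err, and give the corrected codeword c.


S = (11, 5, 7), error at position 5, error magnitude e = 11, c = [1, 6, 4, 8, 10].

Step 1: column multipliers v_i = (∏_{j≠i}(α_i − α_j))^{−1} mod 13.
  i = 1 (α = 6): (6−2)(6−1)(6−3)(6−4) = 4·5·3·2 = 120 ≡ 3, so v_1 = 3^{−1} = 9 (mod 13).
  i = 2 (α = 2): (2−6)(2−1)(2−3)(2−4) = (−4)·1·(−1)·(−2) = −8 ≡ 5, so v_2 = 5^{−1} = 8 (mod 13).
  i = 3 (α = 1): (1−6)(1−2)(1−3)(1−4) = (−5)·(−1)·(−2)·(−3) = 30 ≡ 4, so v_3 = 4^{−1} = 10 (mod 13).
  i = 4 (α = 3): (3−6)(3−2)(3−1)(3−4) = (−3)·1·2·(−1) = 6 ≡ 6, so v_4 = 6^{−1} = 11 (mod 13).
  i = 5 (α = 4): (4−6)(4−2)(4−1)(4−3) = (−2)·2·3·1 = −12 ≡ 1, so v_5 = 1^{−1} = 1 (mod 13).
  v = [9, 8, 10, 11, 1].
Step 2: syndromes of r = [1, 6, 4, 8, 8] (all sums mod 13).
  S_0 = Σ v_i r_i = 9·1 + 8·6 + 10·4 + 11·8 + 1·8 = 193 ≡ 11.
  S_1 = Σ v_i α_i r_i = 9·6·1 + 8·2·6 + 10·1·4 + 11·3·8 + 1·4·8 = 486 ≡ 5.
  α_i^2 mod 13 = [10, 4, 1, 9, 3].
  S_2 = Σ v_i α_i^2 r_i = 9·10·1 + 8·4·6 + 10·1·4 + 11·9·8 + 1·3·8 = 1138 ≡ 7.
  S = (11, 5, 7) ≠ 0, so r is not a codeword (an error is present).
Step 3: locate the error. For a single error e at position i, S_ℓ = v_i·e·α_i^ℓ, so α_err = S_1/S_0.
  S_0^{−1} = 11^{−1} = 6 (mod 13), so α_err = 5·6 = 30 ≡ 4 = α_5. Error position i = 5.
  Consistency check: S_2/S_1 = 7·8 = 56 ≡ 4 = α_err ✓ (single-error assumption holds).
Step 4: error magnitude e = S_0/v_5 = S_0·∏_{j≠5}(α_5 − α_j) = 11·1 = 11 ≡ 11 (mod 13).
Step 5: correct position 5: c_5 = r_5 − e = 8 − 11 ≡ 10 (mod 13). Hence c = [1, 6, 4, 8, 10].
  Check: interpolating c through the α_i gives m(x) = 2 + 2·x (degree < 2) with m(α_i) = c_i for every i, so c is indeed a codeword.


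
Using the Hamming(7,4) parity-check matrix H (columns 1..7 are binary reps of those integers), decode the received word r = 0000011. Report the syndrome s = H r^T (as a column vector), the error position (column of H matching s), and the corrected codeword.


s = (0, 0, 1)^T, error position = 1, corrected codeword c = 1000011

Compute s = H r^T mod 2 one row at a time:
  s_1 = 0 + 0 + 1 + 1 = 2 ≡ 0 (mod 2).
  s_2 = 0 + 0 + 1 + 1 = 2 ≡ 0 (mod 2).
  s_3 = 0 + 0 + 0 + 1 = 1 ≡ 1 (mod 2).
s = (0, 0, 1)^T — this equals column 1 of H (binary 001), so error is at position 1.
Correct: flip bit 1 of r = 0000011 to get c = 1000011.


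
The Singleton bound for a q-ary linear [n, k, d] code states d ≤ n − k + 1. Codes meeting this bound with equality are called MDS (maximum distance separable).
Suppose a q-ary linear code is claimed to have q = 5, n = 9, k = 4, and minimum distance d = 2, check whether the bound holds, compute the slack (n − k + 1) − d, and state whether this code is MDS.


Singleton RHS = n − k + 1 = 6, slack = 4, bound satisfied, not MDS.

Singleton bound: d ≤ n − k + 1.
Here n = 9, k = 4, so n − k + 1 = 6.
Given d = 2, check d ≤ 6: YES.
Slack = (n − k + 1) − d = 4.
The code is NOT MDS (slack = 4 > 0).
Description: the claimed parameters are [9, 4, 2]_5; such a code would be non-MDS.


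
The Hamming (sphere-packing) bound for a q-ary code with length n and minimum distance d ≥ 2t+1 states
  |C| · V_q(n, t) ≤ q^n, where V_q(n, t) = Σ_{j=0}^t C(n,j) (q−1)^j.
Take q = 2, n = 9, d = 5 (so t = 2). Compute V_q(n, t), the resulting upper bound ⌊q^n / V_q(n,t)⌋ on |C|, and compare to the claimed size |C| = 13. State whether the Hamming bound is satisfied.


V_q(n, t) = 46, q^n = 512, Hamming bound = 11, |C| = 13 > bound (violated).

Step 1: Compute V_q(n, t) = Σ_{j=0}^2 C(n, j) (q−1)^j.
  j = 0: C(9,0)·(1)^0 = 1·1 = 1.
  j = 1: C(9,1)·(1)^1 = 9·1 = 9.
  j = 2: C(9,2)·(1)^2 = 36·1 = 36.
  V_q(n, t) = 1 + 9 + 36 = 46.
Step 2: q^n = 2^9 = 512.
Step 3: Hamming bound ⌊q^n / V_q(n,t)⌋ = ⌊512/46⌋ = 11.
Step 4: Compare |C| = 13 to 11: violated.
The claimed |C| lies above the Hamming bound, so no 2-ary code of length 9 with d ≥ 5 can have 13 codewords.


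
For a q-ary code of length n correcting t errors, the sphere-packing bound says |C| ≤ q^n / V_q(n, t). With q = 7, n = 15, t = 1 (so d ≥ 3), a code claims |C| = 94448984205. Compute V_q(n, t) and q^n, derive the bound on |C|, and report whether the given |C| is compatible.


V_q(n, t) = 91, q^n = 4747561509943, Hamming bound = 52171005603, |C| = 94448984205 > bound (violated).

Step 1: Compute V_q(n, t) = Σ_{j=0}^1 C(n, j) (q−1)^j.
  j = 0: C(15,0)·(6)^0 = 1·1 = 1.
  j = 1: C(15,1)·(6)^1 = 15·6 = 90.
  V_q(n, t) = 1 + 90 = 91.
Step 2: q^n = 7^15 = 4747561509943.
Step 3: Hamming bound ⌊q^n / V_q(n,t)⌋ = ⌊4747561509943/91⌋ = 52171005603.
Step 4: Compare |C| = 94448984205 to 52171005603: violated.
The claimed |C| lies above the Hamming bound, so no 7-ary code of length 15 with d ≥ 3 can have 94448984205 codewords.


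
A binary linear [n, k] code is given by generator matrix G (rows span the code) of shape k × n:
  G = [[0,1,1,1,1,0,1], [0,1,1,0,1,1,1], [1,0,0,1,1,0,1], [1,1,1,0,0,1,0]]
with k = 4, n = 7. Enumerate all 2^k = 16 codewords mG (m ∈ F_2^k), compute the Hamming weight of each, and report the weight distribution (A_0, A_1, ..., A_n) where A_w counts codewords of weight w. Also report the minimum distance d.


Weight distribution: A_0 = 1, A_1 = 2, A_2 = 1, A_3 = 2, A_4 = 5, A_5 = 4, A_6 = 1. Minimum distance d = 1.

Enumerate all 2^4 = 16 messages m ∈ F_2^4.
For each, compute codeword c = mG in F_2^7, then tally its weight.
  m = 0000 → c = 0000000, weight = 0.
  m = 1000 → c = 0111101, weight = 5.
  m = 0100 → c = 0110111, weight = 5.
  m = 1100 → c = 0001010, weight = 2.
  m = 0010 → c = 1001101, weight = 4.
  m = 1010 → c = 1110000, weight = 3.
  m = 0110 → c = 1111010, weight = 5.
  m = 1110 → c = 1000111, weight = 4.
  m = 0001 → c = 1110010, weight = 4.
  m = 1001 → c = 1001111, weight = 5.
  m = 0101 → c = 1000101, weight = 3.
  m = 1101 → c = 1111000, weight = 4.
  m = 0011 → c = 0111111, weight = 6.
  m = 1011 → c = 0000010, weight = 1.
  m = 0111 → c = 0001000, weight = 1.
  m = 1111 → c = 0110101, weight = 4.
Tally weights:
  weight 0: 1 codewords.
  weight 1: 2 codewords.
  weight 2: 1 codewords.
  weight 3: 2 codewords.
  weight 4: 5 codewords.
  weight 5: 4 codewords.
  weight 6: 1 codewords.
Minimum distance d = smallest w > 0 with A_w > 0 = 1.
Sanity: Σ A_w = 16 = 2^4 = 16 ✓.


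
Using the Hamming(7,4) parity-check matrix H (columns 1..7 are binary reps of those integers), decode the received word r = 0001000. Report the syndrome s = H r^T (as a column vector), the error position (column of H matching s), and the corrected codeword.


s = (1, 0, 0)^T, error position = 4, corrected codeword c = 0000000

Compute s = H r^T mod 2 one row at a time:
  s_1 = 1 + 0 + 0 + 0 = 1 ≡ 1 (mod 2).
  s_2 = 0 + 0 + 0 + 0 = 0 ≡ 0 (mod 2).
  s_3 = 0 + 0 + 0 + 0 = 0 ≡ 0 (mod 2).
s = (1, 0, 0)^T — this equals column 4 of H (binary 100), so error is at position 4.
Correct: flip bit 4 of r = 0001000 to get c = 0000000.


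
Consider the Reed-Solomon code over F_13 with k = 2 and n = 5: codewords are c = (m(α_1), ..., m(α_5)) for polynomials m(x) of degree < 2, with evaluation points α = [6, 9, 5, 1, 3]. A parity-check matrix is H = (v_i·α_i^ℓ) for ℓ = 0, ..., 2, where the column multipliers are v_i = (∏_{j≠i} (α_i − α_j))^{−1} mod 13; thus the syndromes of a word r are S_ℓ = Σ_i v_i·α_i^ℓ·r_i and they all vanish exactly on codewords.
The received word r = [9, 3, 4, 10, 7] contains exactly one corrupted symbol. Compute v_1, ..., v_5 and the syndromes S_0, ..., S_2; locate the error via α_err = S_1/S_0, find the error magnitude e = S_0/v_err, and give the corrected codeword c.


S = (11, 8, 7), error at position 2, error magnitude e = 5, c = [9, 11, 4, 10, 7].

Step 1: column multipliers v_i = (∏_{j≠i}(α_i − α_j))^{−1} mod 13.
  i = 1 (α = 6): (6−9)(6−5)(6−1)(6−3) = (−3)·1·5·3 = −45 ≡ 7, so v_1 = 7^{−1} = 2 (mod 13).
  i = 2 (α = 9): (9−6)(9−5)(9−1)(9−3) = 3·4·8·6 = 576 ≡ 4, so v_2 = 4^{−1} = 10 (mod 13).
  i = 3 (α = 5): (5−6)(5−9)(5−1)(5−3) = (−1)·(−4)·4·2 = 32 ≡ 6, so v_3 = 6^{−1} = 11 (mod 13).
  i = 4 (α = 1): (1−6)(1−9)(1−5)(1−3) = (−5)·(−8)·(−4)·(−2) = 320 ≡ 8, so v_4 = 8^{−1} = 5 (mod 13).
  i = 5 (α = 3): (3−6)(3−9)(3−5)(3−1) = (−3)·(−6)·(−2)·2 = −72 ≡ 6, so v_5 = 6^{−1} = 11 (mod 13).
  v = [2, 10, 11, 5, 11].
Step 2: syndromes of r = [9, 3, 4, 10, 7] (all sums mod 13).
  S_0 = Σ v_i r_i = 2·9 + 10·3 + 11·4 + 5·10 + 11·7 = 219 ≡ 11.
  S_1 = Σ v_i α_i r_i = 2·6·9 + 10·9·3 + 11·5·4 + 5·1·10 + 11·3·7 = 879 ≡ 8.
  α_i^2 mod 13 = [10, 3, 12, 1, 9].
  S_2 = Σ v_i α_i^2 r_i = 2·10·9 + 10·3·3 + 11·12·4 + 5·1·10 + 11·9·7 = 1541 ≡ 7.
  S = (11, 8, 7) ≠ 0, so r is not a codeword (an error is present).
Step 3: locate the error. For a single error e at position i, S_ℓ = v_i·e·α_i^ℓ, so α_err = S_1/S_0.
  S_0^{−1} = 11^{−1} = 6 (mod 13), so α_err = 8·6 = 48 ≡ 9 = α_2. Error position i = 2.
  Consistency check: S_2/S_1 = 7·5 = 35 ≡ 9 = α_err ✓ (single-error assumption holds).
Step 4: error magnitude e = S_0/v_2 = S_0·∏_{j≠2}(α_2 − α_j) = 11·4 = 44 ≡ 5 (mod 13).
Step 5: correct position 2: c_2 = r_2 − e = 3 − 5 ≡ 11 (mod 13). Hence c = [9, 11, 4, 10, 7].
  Check: interpolating c through the α_i gives m(x) = 5 + 5·x (degree < 2) with m(α_i) = c_i for every i, so c is indeed a codeword.


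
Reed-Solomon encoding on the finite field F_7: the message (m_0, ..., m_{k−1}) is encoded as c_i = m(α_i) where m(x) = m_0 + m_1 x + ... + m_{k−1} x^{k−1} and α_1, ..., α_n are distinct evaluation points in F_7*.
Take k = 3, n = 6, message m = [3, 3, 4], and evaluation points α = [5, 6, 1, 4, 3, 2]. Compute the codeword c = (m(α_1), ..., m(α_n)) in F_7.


c = [6, 4, 3, 2, 6, 4]

Message polynomial: m(x) = 3 + 3·x + 4·x^2 (mod 7).
For each evaluation point α_i, compute m(α_i) mod 7:
  α_1 = 5: Horner steps 4 → 2 → 6, so m(5) = 6.
  α_2 = 6: Horner steps 4 → 6 → 4, so m(6) = 4.
  α_3 = 1: Horner steps 4 → 0 → 3, so m(1) = 3.
  α_4 = 4: Horner steps 4 → 5 → 2, so m(4) = 2.
  α_5 = 3: Horner steps 4 → 1 → 6, so m(3) = 6.
  α_6 = 2: Horner steps 4 → 4 → 4, so m(2) = 4.
Codeword c = [6, 4, 3, 2, 6, 4] ∈ F_7^6.


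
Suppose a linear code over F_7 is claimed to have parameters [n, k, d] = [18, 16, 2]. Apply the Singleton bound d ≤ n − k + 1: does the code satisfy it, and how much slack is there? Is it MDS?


Singleton RHS = n − k + 1 = 3, slack = 1, bound satisfied, not MDS.

Singleton bound: d ≤ n − k + 1.
Here n = 18, k = 16, so n − k + 1 = 3.
Given d = 2, check d ≤ 3: YES.
Slack = (n − k + 1) − d = 1.
The code is NOT MDS (slack = 1 > 0).
Description: the claimed parameters are [18, 16, 2]_7; such a code would be non-MDS.


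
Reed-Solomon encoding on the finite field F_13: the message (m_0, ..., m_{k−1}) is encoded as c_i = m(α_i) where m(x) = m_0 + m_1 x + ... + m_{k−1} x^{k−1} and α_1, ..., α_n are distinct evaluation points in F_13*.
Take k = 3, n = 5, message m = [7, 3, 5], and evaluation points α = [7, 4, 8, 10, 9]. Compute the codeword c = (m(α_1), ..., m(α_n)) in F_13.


c = [0, 8, 0, 4, 10]

Message polynomial: m(x) = 7 + 3·x + 5·x^2 (mod 13).
For each evaluation point α_i, compute m(α_i) mod 13:
  α_1 = 7: Horner steps 5 → 12 → 0, so m(7) = 0.
  α_2 = 4: Horner steps 5 → 10 → 8, so m(4) = 8.
  α_3 = 8: Horner steps 5 → 4 → 0, so m(8) = 0.
  α_4 = 10: Horner steps 5 → 1 → 4, so m(10) = 4.
  α_5 = 9: Horner steps 5 → 9 → 10, so m(9) = 10.
Codeword c = [0, 8, 0, 4, 10] ∈ F_13^5.


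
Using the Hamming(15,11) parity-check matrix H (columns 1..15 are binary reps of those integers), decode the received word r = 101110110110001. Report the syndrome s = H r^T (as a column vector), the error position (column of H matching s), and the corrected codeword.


s = (0, 0, 1, 0)^T, error position = 2, corrected codeword c = 111110110110001

Compute s = H r^T mod 2 one row at a time:
  s_1 = 1 + 0 + 1 + 1 + 0 + 0 + 0 + 1 = 4 ≡ 0 (mod 2).
  s_2 = 1 + 1 + 0 + 1 + 0 + 0 + 0 + 1 = 4 ≡ 0 (mod 2).
  s_3 = 0 + 1 + 0 + 1 + 1 + 1 + 0 + 1 = 5 ≡ 1 (mod 2).
  s_4 = 1 + 1 + 1 + 1 + 0 + 1 + 0 + 1 = 6 ≡ 0 (mod 2).
s = (0, 0, 1, 0)^T — this equals column 2 of H (binary 0010), so error is at position 2.
Correct: flip bit 2 of r = 101110110110001 to get c = 111110110110001.


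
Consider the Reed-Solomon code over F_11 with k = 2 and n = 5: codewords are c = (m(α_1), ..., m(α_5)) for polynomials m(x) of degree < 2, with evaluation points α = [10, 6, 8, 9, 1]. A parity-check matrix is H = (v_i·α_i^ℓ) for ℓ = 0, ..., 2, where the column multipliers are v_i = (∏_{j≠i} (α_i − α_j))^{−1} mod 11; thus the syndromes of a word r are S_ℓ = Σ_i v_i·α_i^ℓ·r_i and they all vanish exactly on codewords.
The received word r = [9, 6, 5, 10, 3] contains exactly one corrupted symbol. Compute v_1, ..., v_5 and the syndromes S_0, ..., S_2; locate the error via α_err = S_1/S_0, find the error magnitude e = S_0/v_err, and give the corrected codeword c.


S = (10, 1, 10), error at position 1, error magnitude e = 5, c = [4, 6, 5, 10, 3].

Step 1: column multipliers v_i = (∏_{j≠i}(α_i − α_j))^{−1} mod 11.
  i = 1 (α = 10): (10−6)(10−8)(10−9)(10−1) = 4·2·1·9 = 72 ≡ 6, so v_1 = 6^{−1} = 2 (mod 11).
  i = 2 (α = 6): (6−10)(6−8)(6−9)(6−1) = (−4)·(−2)·(−3)·5 = −120 ≡ 1, so v_2 = 1^{−1} = 1 (mod 11).
  i = 3 (α = 8): (8−10)(8−6)(8−9)(8−1) = (−2)·2·(−1)·7 = 28 ≡ 6, so v_3 = 6^{−1} = 2 (mod 11).
  i = 4 (α = 9): (9−10)(9−6)(9−8)(9−1) = (−1)·3·1·8 = −24 ≡ 9, so v_4 = 9^{−1} = 5 (mod 11).
  i = 5 (α = 1): (1−10)(1−6)(1−8)(1−9) = (−9)·(−5)·(−7)·(−8) = 2520 ≡ 1, so v_5 = 1^{−1} = 1 (mod 11).
  v = [2, 1, 2, 5, 1].
Step 2: syndromes of r = [9, 6, 5, 10, 3] (all sums mod 11).
  S_0 = Σ v_i r_i = 2·9 + 1·6 + 2·5 + 5·10 + 1·3 = 87 ≡ 10.
  S_1 = Σ v_i α_i r_i = 2·10·9 + 1·6·6 + 2·8·5 + 5·9·10 + 1·1·3 = 749 ≡ 1.
  α_i^2 mod 11 = [1, 3, 9, 4, 1].
  S_2 = Σ v_i α_i^2 r_i = 2·1·9 + 1·3·6 + 2·9·5 + 5·4·10 + 1·1·3 = 329 ≡ 10.
  S = (10, 1, 10) ≠ 0, so r is not a codeword (an error is present).
Step 3: locate the error. For a single error e at position i, S_ℓ = v_i·e·α_i^ℓ, so α_err = S_1/S_0.
  S_0^{−1} = 10^{−1} = 10 (mod 11), so α_err = 1·10 = 10 ≡ 10 = α_1. Error position i = 1.
  Consistency check: S_2/S_1 = 10·1 = 10 ≡ 10 = α_err ✓ (single-error assumption holds).
Step 4: error magnitude e = S_0/v_1 = S_0·∏_{j≠1}(α_1 − α_j) = 10·6 = 60 ≡ 5 (mod 11).
Step 5: correct position 1: c_1 = r_1 − e = 9 − 5 ≡ 4 (mod 11). Hence c = [4, 6, 5, 10, 3].
  Check: interpolating c through the α_i gives m(x) = 9 + 5·x (degree < 2) with m(α_i) = c_i for every i, so c is indeed a codeword.


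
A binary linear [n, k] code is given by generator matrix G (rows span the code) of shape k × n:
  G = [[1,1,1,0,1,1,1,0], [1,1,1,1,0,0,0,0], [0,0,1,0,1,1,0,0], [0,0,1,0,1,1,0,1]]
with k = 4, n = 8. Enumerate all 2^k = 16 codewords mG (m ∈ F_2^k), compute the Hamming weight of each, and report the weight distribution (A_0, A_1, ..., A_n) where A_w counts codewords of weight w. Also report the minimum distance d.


Weight distribution: A_0 = 1, A_1 = 1, A_3 = 3, A_4 = 5, A_5 = 3, A_6 = 2, A_7 = 1. Minimum distance d = 1.

Enumerate all 2^4 = 16 messages m ∈ F_2^4.
For each, compute codeword c = mG in F_2^8, then tally its weight.
  m = 0000 → c = 00000000, weight = 0.
  m = 1000 → c = 11101110, weight = 6.
  m = 0100 → c = 11110000, weight = 4.
  m = 1100 → c = 00011110, weight = 4.
  m = 0010 → c = 00101100, weight = 3.
  m = 1010 → c = 11000010, weight = 3.
  m = 0110 → c = 11011100, weight = 5.
  m = 1110 → c = 00110010, weight = 3.
  m = 0001 → c = 00101101, weight = 4.
  m = 1001 → c = 11000011, weight = 4.
  m = 0101 → c = 11011101, weight = 6.
  m = 1101 → c = 00110011, weight = 4.
  m = 0011 → c = 00000001, weight = 1.
  m = 1011 → c = 11101111, weight = 7.
  m = 0111 → c = 11110001, weight = 5.
  m = 1111 → c = 00011111, weight = 5.
Tally weights:
  weight 0: 1 codewords.
  weight 1: 1 codewords.
  weight 3: 3 codewords.
  weight 4: 5 codewords.
  weight 5: 3 codewords.
  weight 6: 2 codewords.
  weight 7: 1 codewords.
Minimum distance d = smallest w > 0 with A_w > 0 = 1.
Sanity: Σ A_w = 16 = 2^4 = 16 ✓.


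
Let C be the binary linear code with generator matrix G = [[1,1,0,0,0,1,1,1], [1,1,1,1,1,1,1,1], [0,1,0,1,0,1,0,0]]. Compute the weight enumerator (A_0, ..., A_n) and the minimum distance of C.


Weight distribution: A_0 = 1, A_3 = 2, A_4 = 2, A_5 = 2, A_8 = 1. Minimum distance d = 3.

Enumerate all 2^3 = 8 messages m ∈ F_2^3.
For each, compute codeword c = mG in F_2^8, then tally its weight.
  m = 000 → c = 00000000, weight = 0.
  m = 100 → c = 11000111, weight = 5.
  m = 010 → c = 11111111, weight = 8.
  m = 110 → c = 00111000, weight = 3.
  m = 001 → c = 01010100, weight = 3.
  m = 101 → c = 10010011, weight = 4.
  m = 011 → c = 10101011, weight = 5.
  m = 111 → c = 01101100, weight = 4.
Tally weights:
  weight 0: 1 codewords.
  weight 3: 2 codewords.
  weight 4: 2 codewords.
  weight 5: 2 codewords.
  weight 8: 1 codewords.
Minimum distance d = smallest w > 0 with A_w > 0 = 3.
Sanity: Σ A_w = 8 = 2^3 = 8 ✓.


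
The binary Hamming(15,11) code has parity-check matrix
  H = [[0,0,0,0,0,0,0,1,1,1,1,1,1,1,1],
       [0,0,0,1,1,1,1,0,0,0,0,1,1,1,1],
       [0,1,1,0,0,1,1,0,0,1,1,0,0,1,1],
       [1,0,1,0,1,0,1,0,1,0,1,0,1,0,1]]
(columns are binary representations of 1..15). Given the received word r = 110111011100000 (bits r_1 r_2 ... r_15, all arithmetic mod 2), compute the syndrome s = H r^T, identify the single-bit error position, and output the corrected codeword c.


s = (1, 1, 1, 1)^T, error position = 15, corrected codeword c = 110111011100001

Compute s = H r^T mod 2 one row at a time:
  s_1 = 1 + 1 + 1 + 0 + 0 + 0 + 0 + 0 = 3 ≡ 1 (mod 2).
  s_2 = 1 + 1 + 1 + 0 + 0 + 0 + 0 + 0 = 3 ≡ 1 (mod 2).
  s_3 = 1 + 0 + 1 + 0 + 1 + 0 + 0 + 0 = 3 ≡ 1 (mod 2).
  s_4 = 1 + 0 + 1 + 0 + 1 + 0 + 0 + 0 = 3 ≡ 1 (mod 2).
s = (1, 1, 1, 1)^T — this equals column 15 of H (binary 1111), so error is at position 15.
Correct: flip bit 15 of r = 110111011100000 to get c = 110111011100001.


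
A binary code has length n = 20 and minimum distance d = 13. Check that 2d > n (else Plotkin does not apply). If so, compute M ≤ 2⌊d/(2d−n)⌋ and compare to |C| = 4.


Plotkin bound M ≤ 4; given |C| = 4 ≤ bound (satisfied).

Check applicability: 2d = 26, n = 20.
2d − n = 6 > 0, so Plotkin applies.
Compute d/(2d−n) = 13/6 ≈ 2.1667.
⌊d/(2d−n)⌋ = 2.
Plotkin bound: M ≤ 2·2 = 4.
Given |C| = 4, check: satisfied.
This |C| is at the Plotkin bound.


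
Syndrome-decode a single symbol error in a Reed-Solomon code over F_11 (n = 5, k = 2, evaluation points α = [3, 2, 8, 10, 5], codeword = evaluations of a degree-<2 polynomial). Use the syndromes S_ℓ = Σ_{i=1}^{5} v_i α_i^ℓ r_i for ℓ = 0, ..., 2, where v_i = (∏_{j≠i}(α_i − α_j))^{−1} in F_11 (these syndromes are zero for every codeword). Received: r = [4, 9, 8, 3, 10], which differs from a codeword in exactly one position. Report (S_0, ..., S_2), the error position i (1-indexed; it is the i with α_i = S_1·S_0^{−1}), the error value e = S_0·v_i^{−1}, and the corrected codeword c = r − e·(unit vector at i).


S = (8, 5, 10), error at position 2, error magnitude e = 8, c = [4, 1, 8, 3, 10].

Step 1: column multipliers v_i = (∏_{j≠i}(α_i − α_j))^{−1} mod 11.
  i = 1 (α = 3): (3−2)(3−8)(3−10)(3−5) = 1·(−5)·(−7)·(−2) = −70 ≡ 7, so v_1 = 7^{−1} = 8 (mod 11).
  i = 2 (α = 2): (2−3)(2−8)(2−10)(2−5) = (−1)·(−6)·(−8)·(−3) = 144 ≡ 1, so v_2 = 1^{−1} = 1 (mod 11).
  i = 3 (α = 8): (8−3)(8−2)(8−10)(8−5) = 5·6·(−2)·3 = −180 ≡ 7, so v_3 = 7^{−1} = 8 (mod 11).
  i = 4 (α = 10): (10−3)(10−2)(10−8)(10−5) = 7·8·2·5 = 560 ≡ 10, so v_4 = 10^{−1} = 10 (mod 11).
  i = 5 (α = 5): (5−3)(5−2)(5−8)(5−10) = 2·3·(−3)·(−5) = 90 ≡ 2, so v_5 = 2^{−1} = 6 (mod 11).
  v = [8, 1, 8, 10, 6].
Step 2: syndromes of r = [4, 9, 8, 3, 10] (all sums mod 11).
  S_0 = Σ v_i r_i = 8·4 + 1·9 + 8·8 + 10·3 + 6·10 = 195 ≡ 8.
  S_1 = Σ v_i α_i r_i = 8·3·4 + 1·2·9 + 8·8·8 + 10·10·3 + 6·5·10 = 1226 ≡ 5.
  α_i^2 mod 11 = [9, 4, 9, 1, 3].
  S_2 = Σ v_i α_i^2 r_i = 8·9·4 + 1·4·9 + 8·9·8 + 10·1·3 + 6·3·10 = 1110 ≡ 10.
  S = (8, 5, 10) ≠ 0, so r is not a codeword (an error is present).
Step 3: locate the error. For a single error e at position i, S_ℓ = v_i·e·α_i^ℓ, so α_err = S_1/S_0.
  S_0^{−1} = 8^{−1} = 7 (mod 11), so α_err = 5·7 = 35 ≡ 2 = α_2. Error position i = 2.
  Consistency check: S_2/S_1 = 10·9 = 90 ≡ 2 = α_err ✓ (single-error assumption holds).
Step 4: error magnitude e = S_0/v_2 = S_0·∏_{j≠2}(α_2 − α_j) = 8·1 = 8 ≡ 8 (mod 11).
Step 5: correct position 2: c_2 = r_2 − e = 9 − 8 ≡ 1 (mod 11). Hence c = [4, 1, 8, 3, 10].
  Check: interpolating c through the α_i gives m(x) = 6 + 3·x (degree < 2) with m(α_i) = c_i for every i, so c is indeed a codeword.


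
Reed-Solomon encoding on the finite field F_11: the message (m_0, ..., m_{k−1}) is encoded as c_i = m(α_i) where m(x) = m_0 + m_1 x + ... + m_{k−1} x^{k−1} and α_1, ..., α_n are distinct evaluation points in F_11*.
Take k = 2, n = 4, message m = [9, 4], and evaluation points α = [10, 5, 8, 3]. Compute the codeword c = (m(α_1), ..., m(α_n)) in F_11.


c = [5, 7, 8, 10]

Message polynomial: m(x) = 9 + 4·x (mod 11).
For each evaluation point α_i, compute m(α_i) mod 11:
  α_1 = 10: Horner steps 4 → 5, so m(10) = 5.
  α_2 = 5: Horner steps 4 → 7, so m(5) = 7.
  α_3 = 8: Horner steps 4 → 8, so m(8) = 8.
  α_4 = 3: Horner steps 4 → 10, so m(3) = 10.
Codeword c = [5, 7, 8, 10] ∈ F_11^4.


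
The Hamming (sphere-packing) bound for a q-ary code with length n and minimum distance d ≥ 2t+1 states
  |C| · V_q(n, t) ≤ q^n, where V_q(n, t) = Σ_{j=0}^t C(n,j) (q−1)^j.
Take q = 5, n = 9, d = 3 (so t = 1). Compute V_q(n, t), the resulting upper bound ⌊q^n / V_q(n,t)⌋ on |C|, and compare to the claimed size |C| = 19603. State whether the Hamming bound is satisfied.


V_q(n, t) = 37, q^n = 1953125, Hamming bound = 52787, |C| = 19603 ≤ bound (satisfied).

Step 1: Compute V_q(n, t) = Σ_{j=0}^1 C(n, j) (q−1)^j.
  j = 0: C(9,0)·(4)^0 = 1·1 = 1.
  j = 1: C(9,1)·(4)^1 = 9·4 = 36.
  V_q(n, t) = 1 + 36 = 37.
Step 2: q^n = 5^9 = 1953125.
Step 3: Hamming bound ⌊q^n / V_q(n,t)⌋ = ⌊1953125/37⌋ = 52787.
Step 4: Compare |C| = 19603 to 52787: satisfied.
The claimed |C| lies below the Hamming bound.


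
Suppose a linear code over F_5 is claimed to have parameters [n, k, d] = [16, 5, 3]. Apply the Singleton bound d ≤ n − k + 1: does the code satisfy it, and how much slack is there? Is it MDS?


Singleton RHS = n − k + 1 = 12, slack = 9, bound satisfied, not MDS.

Singleton bound: d ≤ n − k + 1.
Here n = 16, k = 5, so n − k + 1 = 12.
Given d = 3, check d ≤ 12: YES.
Slack = (n − k + 1) − d = 9.
The code is NOT MDS (slack = 9 > 0).
Description: the claimed parameters are [16, 5, 3]_5; such a code would be non-MDS.


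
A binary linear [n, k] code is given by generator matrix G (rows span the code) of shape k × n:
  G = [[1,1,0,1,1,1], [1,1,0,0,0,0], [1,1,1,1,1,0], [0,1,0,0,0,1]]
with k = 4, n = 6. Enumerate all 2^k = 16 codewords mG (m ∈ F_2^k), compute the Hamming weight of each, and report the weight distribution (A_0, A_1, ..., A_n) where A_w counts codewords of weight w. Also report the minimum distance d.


Weight distribution: A_0 = 1, A_2 = 6, A_3 = 4, A_4 = 1, A_5 = 4. Minimum distance d = 2.

Enumerate all 2^4 = 16 messages m ∈ F_2^4.
For each, compute codeword c = mG in F_2^6, then tally its weight.
  m = 0000 → c = 000000, weight = 0.
  m = 1000 → c = 110111, weight = 5.
  m = 0100 → c = 110000, weight = 2.
  m = 1100 → c = 000111, weight = 3.
  m = 0010 → c = 111110, weight = 5.
  m = 1010 → c = 001001, weight = 2.
  m = 0110 → c = 001110, weight = 3.
  m = 1110 → c = 111001, weight = 4.
  m = 0001 → c = 010001, weight = 2.
  m = 1001 → c = 100110, weight = 3.
  m = 0101 → c = 100001, weight = 2.
  m = 1101 → c = 010110, weight = 3.
  m = 0011 → c = 101111, weight = 5.
  m = 1011 → c = 011000, weight = 2.
  m = 0111 → c = 011111, weight = 5.
  m = 1111 → c = 101000, weight = 2.
Tally weights:
  weight 0: 1 codewords.
  weight 2: 6 codewords.
  weight 3: 4 codewords.
  weight 4: 1 codewords.
  weight 5: 4 codewords.
Minimum distance d = smallest w > 0 with A_w > 0 = 2.
Sanity: Σ A_w = 16 = 2^4 = 16 ✓.


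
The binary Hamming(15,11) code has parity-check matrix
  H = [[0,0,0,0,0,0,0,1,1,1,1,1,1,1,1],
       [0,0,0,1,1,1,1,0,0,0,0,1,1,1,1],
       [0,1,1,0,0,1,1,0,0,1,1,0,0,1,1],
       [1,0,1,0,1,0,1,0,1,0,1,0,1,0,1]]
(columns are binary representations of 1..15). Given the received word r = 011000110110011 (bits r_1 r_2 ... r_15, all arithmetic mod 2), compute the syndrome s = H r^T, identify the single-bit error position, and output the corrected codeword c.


s = (1, 1, 1, 0)^T, error position = 14, corrected codeword c = 011000110110001

Compute s = H r^T mod 2 one row at a time:
  s_1 = 1 + 0 + 1 + 1 + 0 + 0 + 1 + 1 = 5 ≡ 1 (mod 2).
  s_2 = 0 + 0 + 0 + 1 + 0 + 0 + 1 + 1 = 3 ≡ 1 (mod 2).
  s_3 = 1 + 1 + 0 + 1 + 1 + 1 + 1 + 1 = 7 ≡ 1 (mod 2).
  s_4 = 0 + 1 + 0 + 1 + 0 + 1 + 0 + 1 = 4 ≡ 0 (mod 2).
s = (1, 1, 1, 0)^T — this equals column 14 of H (binary 1110), so error is at position 14.
Correct: flip bit 14 of r = 011000110110011 to get c = 011000110110001.


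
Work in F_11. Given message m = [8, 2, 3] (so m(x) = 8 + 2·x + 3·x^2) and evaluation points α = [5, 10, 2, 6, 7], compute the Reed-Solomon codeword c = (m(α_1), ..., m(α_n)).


c = [5, 9, 2, 7, 4]

Message polynomial: m(x) = 8 + 2·x + 3·x^2 (mod 11).
For each evaluation point α_i, compute m(α_i) mod 11:
  α_1 = 5: Horner steps 3 → 6 → 5, so m(5) = 5.
  α_2 = 10: Horner steps 3 → 10 → 9, so m(10) = 9.
  α_3 = 2: Horner steps 3 → 8 → 2, so m(2) = 2.
  α_4 = 6: Horner steps 3 → 9 → 7, so m(6) = 7.
  α_5 = 7: Horner steps 3 → 1 → 4, so m(7) = 4.
Codeword c = [5, 9, 2, 7, 4] ∈ F_11^5.


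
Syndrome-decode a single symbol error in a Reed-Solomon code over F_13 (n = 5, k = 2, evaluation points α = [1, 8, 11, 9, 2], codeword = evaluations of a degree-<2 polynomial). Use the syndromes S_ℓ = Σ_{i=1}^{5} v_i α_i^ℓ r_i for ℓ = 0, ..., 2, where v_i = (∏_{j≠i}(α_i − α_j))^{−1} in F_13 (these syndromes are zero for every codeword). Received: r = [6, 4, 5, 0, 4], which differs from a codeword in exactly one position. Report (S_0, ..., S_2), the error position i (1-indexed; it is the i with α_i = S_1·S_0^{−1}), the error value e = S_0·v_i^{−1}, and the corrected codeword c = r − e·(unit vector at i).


S = (11, 9, 5), error at position 5, error magnitude e = 2, c = [6, 4, 5, 0, 2].

Step 1: column multipliers v_i = (∏_{j≠i}(α_i − α_j))^{−1} mod 13.
  i = 1 (α = 1): (1−8)(1−11)(1−9)(1−2) = (−7)·(−10)·(−8)·(−1) = 560 ≡ 1, so v_1 = 1^{−1} = 1 (mod 13).
  i = 2 (α = 8): (8−1)(8−11)(8−9)(8−2) = 7·(−3)·(−1)·6 = 126 ≡ 9, so v_2 = 9^{−1} = 3 (mod 13).
  i = 3 (α = 11): (11−1)(11−8)(11−9)(11−2) = 10·3·2·9 = 540 ≡ 7, so v_3 = 7^{−1} = 2 (mod 13).
  i = 4 (α = 9): (9−1)(9−8)(9−11)(9−2) = 8·1·(−2)·7 = −112 ≡ 5, so v_4 = 5^{−1} = 8 (mod 13).
  i = 5 (α = 2): (2−1)(2−8)(2−11)(2−9) = 1·(−6)·(−9)·(−7) = −378 ≡ 12, so v_5 = 12^{−1} = 12 (mod 13).
  v = [1, 3, 2, 8, 12].
Step 2: syndromes of r = [6, 4, 5, 0, 4] (all sums mod 13).
  S_0 = Σ v_i r_i = 1·6 + 3·4 + 2·5 + 8·0 + 12·4 = 76 ≡ 11.
  S_1 = Σ v_i α_i r_i = 1·1·6 + 3·8·4 + 2·11·5 + 8·9·0 + 12·2·4 = 308 ≡ 9.
  α_i^2 mod 13 = [1, 12, 4, 3, 4].
  S_2 = Σ v_i α_i^2 r_i = 1·1·6 + 3·12·4 + 2·4·5 + 8·3·0 + 12·4·4 = 382 ≡ 5.
  S = (11, 9, 5) ≠ 0, so r is not a codeword (an error is present).
Step 3: locate the error. For a single error e at position i, S_ℓ = v_i·e·α_i^ℓ, so α_err = S_1/S_0.
  S_0^{−1} = 11^{−1} = 6 (mod 13), so α_err = 9·6 = 54 ≡ 2 = α_5. Error position i = 5.
  Consistency check: S_2/S_1 = 5·3 = 15 ≡ 2 = α_err ✓ (single-error assumption holds).
Step 4: error magnitude e = S_0/v_5 = S_0·∏_{j≠5}(α_5 − α_j) = 11·12 = 132 ≡ 2 (mod 13).
Step 5: correct position 5: c_5 = r_5 − e = 4 − 2 ≡ 2 (mod 13). Hence c = [6, 4, 5, 0, 2].
  Check: interpolating c through the α_i gives m(x) = 10 + 9·x (degree < 2) with m(α_i) = c_i for every i, so c is indeed a codeword.


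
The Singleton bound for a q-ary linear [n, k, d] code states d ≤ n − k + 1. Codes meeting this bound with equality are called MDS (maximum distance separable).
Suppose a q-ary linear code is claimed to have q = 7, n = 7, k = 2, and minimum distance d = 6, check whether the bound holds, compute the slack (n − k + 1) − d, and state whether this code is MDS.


Singleton RHS = n − k + 1 = 6, slack = 0, bound satisfied, MDS.

Singleton bound: d ≤ n − k + 1.
Here n = 7, k = 2, so n − k + 1 = 6.
Given d = 6, check d ≤ 6: YES.
Slack = (n − k + 1) − d = 0.
The code is MDS (slack = 0).
Description: the claimed parameters are [7, 2, 6]_7; such a code would be MDS (meets Singleton bound).


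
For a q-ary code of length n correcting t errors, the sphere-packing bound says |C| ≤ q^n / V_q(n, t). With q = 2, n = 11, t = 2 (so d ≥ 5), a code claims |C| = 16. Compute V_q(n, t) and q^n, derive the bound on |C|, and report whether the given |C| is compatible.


V_q(n, t) = 67, q^n = 2048, Hamming bound = 30, |C| = 16 ≤ bound (satisfied).

Step 1: Compute V_q(n, t) = Σ_{j=0}^2 C(n, j) (q−1)^j.
  j = 0: C(11,0)·(1)^0 = 1·1 = 1.
  j = 1: C(11,1)·(1)^1 = 11·1 = 11.
  j = 2: C(11,2)·(1)^2 = 55·1 = 55.
  V_q(n, t) = 1 + 11 + 55 = 67.
Step 2: q^n = 2^11 = 2048.
Step 3: Hamming bound ⌊q^n / V_q(n,t)⌋ = ⌊2048/67⌋ = 30.
Step 4: Compare |C| = 16 to 30: satisfied.
The claimed |C| lies below the Hamming bound.


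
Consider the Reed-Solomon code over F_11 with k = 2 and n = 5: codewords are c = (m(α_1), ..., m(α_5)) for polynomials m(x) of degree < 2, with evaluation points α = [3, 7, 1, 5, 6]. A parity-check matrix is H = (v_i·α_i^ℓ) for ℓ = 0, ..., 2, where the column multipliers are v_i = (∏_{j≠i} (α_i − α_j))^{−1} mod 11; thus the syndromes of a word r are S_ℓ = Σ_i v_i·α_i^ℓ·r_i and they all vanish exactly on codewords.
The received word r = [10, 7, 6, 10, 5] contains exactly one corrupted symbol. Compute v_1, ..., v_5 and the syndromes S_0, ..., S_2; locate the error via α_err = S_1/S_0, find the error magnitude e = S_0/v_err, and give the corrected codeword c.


S = (8, 7, 2), error at position 4, error magnitude e = 7, c = [10, 7, 6, 3, 5].

Step 1: column multipliers v_i = (∏_{j≠i}(α_i − α_j))^{−1} mod 11.
  i = 1 (α = 3): (3−7)(3−1)(3−5)(3−6) = (−4)·2·(−2)·(−3) = −48 ≡ 7, so v_1 = 7^{−1} = 8 (mod 11).
  i = 2 (α = 7): (7−3)(7−1)(7−5)(7−6) = 4·6·2·1 = 48 ≡ 4, so v_2 = 4^{−1} = 3 (mod 11).
  i = 3 (α = 1): (1−3)(1−7)(1−5)(1−6) = (−2)·(−6)·(−4)·(−5) = 240 ≡ 9, so v_3 = 9^{−1} = 5 (mod 11).
  i = 4 (α = 5): (5−3)(5−7)(5−1)(5−6) = 2·(−2)·4·(−1) = 16 ≡ 5, so v_4 = 5^{−1} = 9 (mod 11).
  i = 5 (α = 6): (6−3)(6−7)(6−1)(6−5) = 3·(−1)·5·1 = −15 ≡ 7, so v_5 = 7^{−1} = 8 (mod 11).
  v = [8, 3, 5, 9, 8].
Step 2: syndromes of r = [10, 7, 6, 10, 5] (all sums mod 11).
  S_0 = Σ v_i r_i = 8·10 + 3·7 + 5·6 + 9·10 + 8·5 = 261 ≡ 8.
  S_1 = Σ v_i α_i r_i = 8·3·10 + 3·7·7 + 5·1·6 + 9·5·10 + 8·6·5 = 1107 ≡ 7.
  α_i^2 mod 11 = [9, 5, 1, 3, 3].
  S_2 = Σ v_i α_i^2 r_i = 8·9·10 + 3·5·7 + 5·1·6 + 9·3·10 + 8·3·5 = 1245 ≡ 2.
  S = (8, 7, 2) ≠ 0, so r is not a codeword (an error is present).
Step 3: locate the error. For a single error e at position i, S_ℓ = v_i·e·α_i^ℓ, so α_err = S_1/S_0.
  S_0^{−1} = 8^{−1} = 7 (mod 11), so α_err = 7·7 = 49 ≡ 5 = α_4. Error position i = 4.
  Consistency check: S_2/S_1 = 2·8 = 16 ≡ 5 = α_err ✓ (single-error assumption holds).
Step 4: error magnitude e = S_0/v_4 = S_0·∏_{j≠4}(α_4 − α_j) = 8·5 = 40 ≡ 7 (mod 11).
Step 5: correct position 4: c_4 = r_4 − e = 10 − 7 ≡ 3 (mod 11). Hence c = [10, 7, 6, 3, 5].
  Check: interpolating c through the α_i gives m(x) = 4 + 2·x (degree < 2) with m(α_i) = c_i for every i, so c is indeed a codeword.


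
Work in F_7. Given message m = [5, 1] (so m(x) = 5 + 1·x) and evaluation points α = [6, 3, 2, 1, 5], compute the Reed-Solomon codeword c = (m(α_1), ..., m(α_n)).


c = [4, 1, 0, 6, 3]

Message polynomial: m(x) = 5 + 1·x (mod 7).
For each evaluation point α_i, compute m(α_i) mod 7:
  α_1 = 6: Horner steps 1 → 4, so m(6) = 4.
  α_2 = 3: Horner steps 1 → 1, so m(3) = 1.
  α_3 = 2: Horner steps 1 → 0, so m(2) = 0.
  α_4 = 1: Horner steps 1 → 6, so m(1) = 6.
  α_5 = 5: Horner steps 1 → 3, so m(5) = 3.
Codeword c = [4, 1, 0, 6, 3] ∈ F_7^5.
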